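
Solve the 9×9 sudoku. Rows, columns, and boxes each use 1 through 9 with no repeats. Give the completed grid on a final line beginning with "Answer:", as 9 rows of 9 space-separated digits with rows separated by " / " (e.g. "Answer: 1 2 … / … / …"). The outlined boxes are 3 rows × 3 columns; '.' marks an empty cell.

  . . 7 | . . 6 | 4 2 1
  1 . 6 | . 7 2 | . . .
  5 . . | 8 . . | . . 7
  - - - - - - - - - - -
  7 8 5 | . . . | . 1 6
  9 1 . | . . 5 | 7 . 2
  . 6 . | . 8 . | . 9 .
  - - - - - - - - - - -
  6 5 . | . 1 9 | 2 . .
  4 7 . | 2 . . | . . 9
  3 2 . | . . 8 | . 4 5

Step 1. [r4c7∈{3}] r4c7 is down to just 3. So r4c7=3.
Step 2. [r4c6∈{4}] r4c6's peers cover all but 4. So r4c6=4.
Step 3. [r3c5∈{3,4,9}] r3c5 is the only open cell in col 5 admitting 4, so r3c5=4.
Step 4. [r8c6∈{3}] r8c6's peers cover all but 3 ⇒ r8c6=3.
Step 5. [r9c5∈{6}] r9c5's peers cover all but 6, so r9c5=6.
Step 6. [r2c8∈{3,5,8}] across col 8, 5 lands solely at r2c8 ⇒ r2c8=5.
Step 7. [r5c5∈{3}] nothing but 3 survives at r5c5, so r5c5=3.
Step 8. [r6c3∈{2,3,4}] row 6 places 3 nowhere but r6c3, so r6c3=3.
Step 9. [r7c8∈{3,7,8}] col 8 places 7 nowhere but r7c8 ⇒ r7c8=7.
Step 10. [r1c4∈{3,5,9}] col 4 places 5 nowhere but r1c4 ⇒ r1c4=5.
Step 11. [r1c5∈{9}] r1c5 has the single candidate 9. So r1c5=9.
Step 12. [r3c8∈{3,6}] 3 has one home in col 8: r3c8. So r3c8=3.
Step 13. [r3c2∈{9}] only 9 remains possible at r3c2. So r3c2=9.
Step 14. [r7c3∈{8}] only 8 remains possible at r7c3, so r7c3=8.
Step 15. [r8c8∈{6,8}] across col 8, 6 lands solely at r8c8. So r8c8=6.
Step 16. [r8c7∈{1,8}] 8 has one home in row 8: r8c7, so r8c7=8.
Step 17. [r6c6∈{1,7}] col 6 places 7 nowhere but r6c6, so r6c6=7.
Step 18. [r2c2∈{3,4}] across row 2, 4 lands solely at r2c2, so r2c2=4.
Step 19. [r9c3∈{1,9}] row 9 places 9 nowhere but r9c3 ⇒ r9c3=9.
Step 20. [r6c9∈{4}] nothing but 4 survives at r6c9. So r6c9=4.
Step 21. [r5c4∈{6}] r5c4's peers cover all but 6, so r5c4=6.
Step 22. [r4c4∈{9}] r4c4 has the single candidate 9, so r4c4=9.
Step 23. [r9c7∈{1}] r9c7 has the single candidate 1, so r9c7=1.
Step 24. [r3c3∈{2}] r3c3 is down to just 2, so r3c3=2.
Step 25. [r8c3∈{1}] nothing but 1 survives at r8c3 ⇒ r8c3=1.
Step 26. [r7c9∈{3}] r7c9 is down to just 3, so r7c9=3.
Step 27. [r5c3∈{4}] r5c3 has the single candidate 4, so r5c3=4.
Step 28. [r5c8∈{8}] only 8 remains possible at r5c8. So r5c8=8.
Step 29. [r9c4∈{7}] r9c4 is down to just 7, so r9c4=7.
Step 30. [r1c1∈{8}] r1c1 has the single candidate 8 ⇒ r1c1=8.
Step 31. [r2c9∈{8}] r2c9's peers cover all but 8, so r2c9=8.
Step 32. [r2c4∈{3}] r2c4's peers cover all but 3. So r2c4=3.
Step 33. [r3c7∈{6}] only 6 remains possible at r3c7, so r3c7=6.
Step 34. [r6c1∈{2}] r6c1 is down to just 2, so r6c1=2.
Step 35. [r7c4∈{4}] only 4 remains possible at r7c4 ⇒ r7c4=4.
Step 36. [r6c4∈{1}] only 1 remains possible at r6c4 ⇒ r6c4=1.
Step 37. [r8c5∈{5}] nothing but 5 survives at r8c5, so r8c5=5.
Step 38. [r3c6∈{1}] nothing but 1 survives at r3c6, so r3c6=1.
Step 39. [r4c5∈{2}] r4c5's peers cover all but 2 ⇒ r4c5=2.
Step 40. [r1c2∈{3}] r1c2 has the single candidate 3, so r1c2=3.
Step 41. [r6c7∈{5}] only 5 remains possible at r6c7 ⇒ r6c7=5.
Step 42. [r2c7∈{9}] only 9 remains possible at r2c7 ⇒ r2c7=9.

Answer: 8 3 7 5 9 6 4 2 1 / 1 4 6 3 7 2 9 5 8 / 5 9 2 8 4 1 6 3 7 / 7 8 5 9 2 4 3 1 6 / 9 1 4 6 3 5 7 8 2 / 2 6 3 1 8 7 5 9 4 / 6 5 8 4 1 9 2 7 3 / 4 7 1 2 5 3 8 6 9 / 3 2 9 7 6 8 1 4 5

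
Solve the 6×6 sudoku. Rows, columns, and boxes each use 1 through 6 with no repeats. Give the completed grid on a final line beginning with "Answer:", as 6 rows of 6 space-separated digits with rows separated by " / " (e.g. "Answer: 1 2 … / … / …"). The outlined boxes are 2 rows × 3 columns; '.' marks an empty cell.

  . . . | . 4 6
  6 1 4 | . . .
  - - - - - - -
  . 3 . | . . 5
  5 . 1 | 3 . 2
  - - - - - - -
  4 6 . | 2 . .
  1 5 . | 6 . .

Step 1. [r6c5∈{3}] only 3 remains possible at r6c5, so r6c5=3.
Step 2. [r1c3∈{2,3,5}] 5 has one home in col 3: r1c3. So r1c3=5.
Step 3. [r3c3∈{2,6}] 6 has one home in col 3: r3c3 ⇒ r3c3=6.
Step 4. [r3c5∈{1}] r3c5 is down to just 1, so r3c5=1.
Step 5. [r1c2∈{2}] r1c2's peers cover all but 2 ⇒ r1c2=2.
Step 6. [r2c5∈{2,5}] in row 2, 2 fits only at r2c5. So r2c5=2.
Step 7. [r4c2∈{4}] nothing but 4 survives at r4c2. So r4c2=4.
Step 8. [r5c5∈{5}] only 5 remains possible at r5c5, so r5c5=5.
Step 9. [r5c6∈{1}] r5c6 is down to just 1 ⇒ r5c6=1.
Step 10. [r1c1∈{3}] r1c1 is down to just 3 ⇒ r1c1=3.
Step 11. [r2c6∈{3}] only 3 remains possible at r2c6 ⇒ r2c6=3.
Step 12. [r3c1∈{2}] r3c1 is down to just 2 ⇒ r3c1=2.
Step 13. [r2c4∈{5}] nothing but 5 survives at r2c4, so r2c4=5.
Step 14. [r6c6∈{4}] r6c6 is down to just 4 ⇒ r6c6=4.
Step 15. [r3c4∈{4}] r3c4 is down to just 4, so r3c4=4.
Step 16. [r6c3∈{2}] only 2 remains possible at r6c3. So r6c3=2.
Step 17. [r5c3∈{3}] r5c3 is down to just 3 ⇒ r5c3=3.
Step 18. [r1c4∈{1}] only 1 remains possible at r1c4 ⇒ r1c4=1.
Step 19. [r4c5∈{6}] nothing but 6 survives at r4c5, so r4c5=6.

Answer: 3 2 5 1 4 6 / 6 1 4 5 2 3 / 2 3 6 4 1 5 / 5 4 1 3 6 2 / 4 6 3 2 5 1 / 1 5 2 6 3 4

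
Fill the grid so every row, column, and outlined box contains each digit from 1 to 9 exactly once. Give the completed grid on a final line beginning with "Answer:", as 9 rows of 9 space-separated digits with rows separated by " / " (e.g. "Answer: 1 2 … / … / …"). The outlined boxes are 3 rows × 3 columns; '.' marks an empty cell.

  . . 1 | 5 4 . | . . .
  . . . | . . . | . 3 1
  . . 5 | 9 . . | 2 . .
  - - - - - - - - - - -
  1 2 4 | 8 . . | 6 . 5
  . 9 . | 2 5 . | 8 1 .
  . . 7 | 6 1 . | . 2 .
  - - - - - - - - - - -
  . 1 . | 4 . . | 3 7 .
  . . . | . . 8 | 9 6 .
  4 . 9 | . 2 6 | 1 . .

Step 1. [r2c4∈{7}] r2c4's peers cover all but 7. So r2c4=7.
Step 2. [r9c2∈{3,5,7,8}] row 9 places 7 nowhere but r9c2, so r9c2=7.
Step 3. [r5c9∈{3,4,7}] 7 has one home in box 6: r5c9. So r5c9=7.
Step 4. [r6c9∈{3,4,9}] across col 9, 3 lands solely at r6c9, so r6c9=3.
Step 5. [r2c1∈{2,6,8,9}] 9 has one home in row 2: r2c1, so r2c1=9.
Step 6. [r9c9∈{8}] r9c9's peers cover all but 8, so r9c9=8.
Step 7. [r3c8∈{4,8}] r3c8 is the only open cell in col 8 admitting 4. So r3c8=4.
Step 8. [r6c6∈{4,9}] r6c6 is the only open cell in row 6 admitting 9. So r6c6=9.
Step 9. [r3c9∈{6}] r3c9 has the single candidate 6 ⇒ r3c9=6.
Step 10. [r1c8∈{8,9}] 8 has one home in col 8: r1c8 ⇒ r1c8=8.
Step 11. [r2c5∈{6,8}] across col 5, 6 lands solely at r2c5 ⇒ r2c5=6.
Step 12. [r7c9∈{2}] r7c9 is down to just 2 ⇒ r7c9=2.
Step 13. [r3c5∈{3,8}] across col 5, 8 lands solely at r3c5, so r3c5=8.
Step 14. [r3c2∈{3}] r3c2 has the single candidate 3, so r3c2=3.
Step 15. [r8c2∈{5}] r8c2 has the single candidate 5, so r8c2=5.
Step 16. [r1c6∈{2,3}] row 1 places 3 nowhere but r1c6 ⇒ r1c6=3.
Step 17. [r1c1∈{2,6,7}] in row 1, 2 fits only at r1c1. So r1c1=2.
Step 18. [r8c1∈{3}] r8c1 has the single candidate 3. So r8c1=3.
Step 19. [r5c1∈{6}] r5c1 has the single candidate 6. So r5c1=6.
Step 20. [r7c1∈{8}] r7c1's peers cover all but 8 ⇒ r7c1=8.
Step 21. [r4c5∈{3,7}] r4c5 is the only open cell in row 4 admitting 3. So r4c5=3.
Step 22. [r2c2∈{4,8}] r2c2 is the only open cell in row 2 admitting 4. So r2c2=4.
Step 23. [r7c6∈{5}] nothing but 5 survives at r7c6, so r7c6=5.
Step 24. [r4c6∈{7}] only 7 remains possible at r4c6, so r4c6=7.
Step 25. [r4c8∈{9}] r4c8's peers cover all but 9, so r4c8=9.
Step 26. [r3c1∈{7}] r3c1's peers cover all but 7 ⇒ r3c1=7.
Step 27. [r3c6∈{1}] r3c6's peers cover all but 1, so r3c6=1.
Step 28. [r7c5∈{9}] r7c5 has the single candidate 9, so r7c5=9.
Step 29. [r2c6∈{2}] r2c6 has the single candidate 2, so r2c6=2.
Step 30. [r5c3∈{3}] r5c3's peers cover all but 3, so r5c3=3.
Step 31. [r7c3∈{6}] r7c3 has the single candidate 6, so r7c3=6.
Step 32. [r6c7∈{4}] r6c7 has the single candidate 4 ⇒ r6c7=4.
Step 33. [r1c9∈{9}] r1c9's peers cover all but 9 ⇒ r1c9=9.
Step 34. [r6c1∈{5}] nothing but 5 survives at r6c1. So r6c1=5.
Step 35. [r8c3∈{2}] r8c3 has the single candidate 2, so r8c3=2.
Step 36. [r8c5∈{7}] r8c5 is down to just 7, so r8c5=7.
Step 37. [r8c4∈{1}] r8c4's peers cover all but 1 ⇒ r8c4=1.
Step 38. [r1c7∈{7}] r1c7 has the single candidate 7 ⇒ r1c7=7.
Step 39. [r2c3∈{8}] r2c3 has the single candidate 8 ⇒ r2c3=8.
Step 40. [r9c8∈{5}] r9c8 has the single candidate 5 ⇒ r9c8=5.
Step 41. [r9c4∈{3}] r9c4 has the single candidate 3. So r9c4=3.
Step 42. [r2c7∈{5}] nothing but 5 survives at r2c7. So r2c7=5.
Step 43. [r1c2∈{6}] r1c2 has the single candidate 6, so r1c2=6.
Step 44. [r5c6∈{4}] nothing but 4 survives at r5c6 ⇒ r5c6=4.
Step 45. [r8c9∈{4}] only 4 remains possible at r8c9. So r8c9=4.
Step 46. [r6c2∈{8}] r6c2 has the single candidate 8, so r6c2=8.

Answer: 2 6 1 5 4 3 7 8 9 / 9 4 8 7 6 2 5 3 1 / 7 3 5 9 8 1 2 4 6 / 1 2 4 8 3 7 6 9 5 / 6 9 3 2 5 4 8 1 7 / 5 8 7 6 1 9 4 2 3 / 8 1 6 4 9 5 3 7 2 / 3 5 2 1 7 8 9 6 4 / 4 7 9 3 2 6 1 5 8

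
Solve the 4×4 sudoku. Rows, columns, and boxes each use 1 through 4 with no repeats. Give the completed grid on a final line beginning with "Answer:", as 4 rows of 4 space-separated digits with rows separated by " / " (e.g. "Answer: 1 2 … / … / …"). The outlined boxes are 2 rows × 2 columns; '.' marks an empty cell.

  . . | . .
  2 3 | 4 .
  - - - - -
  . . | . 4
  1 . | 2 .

Step 1. [r1c2∈{1,4}] in col 2, 1 fits only at r1c2 ⇒ r1c2=1.
Step 2. [r4c4∈{3}] only 3 remains possible at r4c4, so r4c4=3.
Step 3. [r4c2∈{4}] r4c2 is down to just 4 ⇒ r4c2=4.
Step 4. [r1c3∈{3}] r1c3's peers cover all but 3, so r1c3=3.
Step 5. [r1c1∈{4}] r1c1 has the single candidate 4. So r1c1=4.
Step 6. [r1c4∈{2}] nothing but 2 survives at r1c4. So r1c4=2.
Step 7. [r3c2∈{2}] r3c2 has the single candidate 2 ⇒ r3c2=2.
Step 8. [r3c1∈{3}] r3c1's peers cover all but 3 ⇒ r3c1=3.
Step 9. [r2c4∈{1}] nothing but 1 survives at r2c4. So r2c4=1.
Step 10. [r3c3∈{1}] r3c3 has the single candidate 1 ⇒ r3c3=1.

Answer: 4 1 3 2 / 2 3 4 1 / 3 2 1 4 / 1 4 2 3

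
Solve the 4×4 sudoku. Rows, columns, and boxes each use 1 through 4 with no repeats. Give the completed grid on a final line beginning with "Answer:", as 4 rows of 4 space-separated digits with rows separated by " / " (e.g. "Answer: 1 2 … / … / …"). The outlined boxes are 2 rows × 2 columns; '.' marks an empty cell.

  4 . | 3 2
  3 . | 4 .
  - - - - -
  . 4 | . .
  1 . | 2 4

Step 1. [r2c4∈{1}] r2c4 is down to just 1 ⇒ r2c4=1.
Step 2. [r3c1∈{2}] r3c1 has the single candidate 2 ⇒ r3c1=2.
Step 3. [r4c2∈{3}] r4c2's peers cover all but 3, so r4c2=3.
Step 4. [r2c2∈{2}] only 2 remains possible at r2c2. So r2c2=2.
Step 5. [r3c3∈{1}] r3c3 is down to just 1. So r3c3=1.
Step 6. [r1c2∈{1}] only 1 remains possible at r1c2 ⇒ r1c2=1.
Step 7. [r3c4∈{3}] nothing but 3 survives at r3c4, so r3c4=3.

Answer: 4 1 3 2 / 3 2 4 1 / 2 4 1 3 / 1 3 2 4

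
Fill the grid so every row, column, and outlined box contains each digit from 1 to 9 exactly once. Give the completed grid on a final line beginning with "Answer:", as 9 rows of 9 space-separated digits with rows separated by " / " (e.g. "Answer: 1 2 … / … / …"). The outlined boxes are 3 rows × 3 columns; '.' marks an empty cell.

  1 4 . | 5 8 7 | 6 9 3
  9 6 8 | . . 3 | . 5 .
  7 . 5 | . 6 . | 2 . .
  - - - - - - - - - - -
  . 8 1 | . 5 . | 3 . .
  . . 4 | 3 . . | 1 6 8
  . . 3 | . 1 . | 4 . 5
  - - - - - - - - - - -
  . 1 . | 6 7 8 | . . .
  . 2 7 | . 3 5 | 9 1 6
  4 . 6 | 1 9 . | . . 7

Step 1. [r5c5∈{2}] only 2 remains possible at r5c5. So r5c5=2.
Step 2. [r5c6∈{9}] r5c6's peers cover all but 9. So r5c6=9.
Step 3. [r2c5∈{4}] r2c5's peers cover all but 4 ⇒ r2c5=4.
Step 4. [r7c1∈{3,5}] across col 1, 3 lands solely at r7c1, so r7c1=3.
Step 5. [r9c7∈{5,8}] across col 7, 8 lands solely at r9c7 ⇒ r9c7=8.
Step 6. [r5c2∈{5,7}] r5c2 is the only open cell in row 5 admitting 7. So r5c2=7.
Step 7. [r6c6∈{6}] r6c6 is down to just 6. So r6c6=6.
Step 8. [r6c1∈{2}] r6c1 has the single candidate 2 ⇒ r6c1=2.
Step 9. [r6c8∈{7}] r6c8's peers cover all but 7. So r6c8=7.
Step 10. [r4c8∈{2}] only 2 remains possible at r4c8. So r4c8=2.
Step 11. [r7c8∈{4}] r7c8's peers cover all but 4. So r7c8=4.
Step 12. [r4c6∈{4}] nothing but 4 survives at r4c6, so r4c6=4.
Step 13. [r2c9∈{1}] r2c9 is down to just 1, so r2c9=1.
Step 14. [r2c4∈{2}] r2c4's peers cover all but 2 ⇒ r2c4=2.
Step 15. [r7c7∈{5}] r7c7 has the single candidate 5 ⇒ r7c7=5.
Step 16. [r3c9∈{4}] only 4 remains possible at r3c9 ⇒ r3c9=4.
Step 17. [r4c1∈{6}] r4c1 has the single candidate 6, so r4c1=6.
Step 18. [r8c1∈{8}] r8c1 is down to just 8. So r8c1=8.
Step 19. [r6c2∈{9}] r6c2 is down to just 9, so r6c2=9.
Step 20. [r1c3∈{2}] only 2 remains possible at r1c3, so r1c3=2.
Step 21. [r3c2∈{3}] only 3 remains possible at r3c2, so r3c2=3.
Step 22. [r6c4∈{8}] r6c4 is down to just 8 ⇒ r6c4=8.
Step 23. [r3c6∈{1}] r3c6 has the single candidate 1. So r3c6=1.
Step 24. [r4c9∈{9}] r4c9 has the single candidate 9, so r4c9=9.
Step 25. [r3c4∈{9}] r3c4's peers cover all but 9, so r3c4=9.
Step 26. [r4c4∈{7}] only 7 remains possible at r4c4, so r4c4=7.
Step 27. [r3c8∈{8}] r3c8 is down to just 8, so r3c8=8.
Step 28. [r7c3∈{9}] r7c3 has the single candidate 9, so r7c3=9.
Step 29. [r7c9∈{2}] only 2 remains possible at r7c9. So r7c9=2.
Step 30. [r5c1∈{5}] r5c1 is down to just 5 ⇒ r5c1=5.
Step 31. [r9c2∈{5}] nothing but 5 survives at r9c2. So r9c2=5.
Step 32. [r9c8∈{3}] nothing but 3 survives at r9c8 ⇒ r9c8=3.
Step 33. [r8c4∈{4}] r8c4 has the single candidate 4 ⇒ r8c4=4.
Step 34. [r9c6∈{2}] r9c6's peers cover all but 2 ⇒ r9c6=2.
Step 35. [r2c7∈{7}] r2c7 is down to just 7 ⇒ r2c7=7.

Answer: 1 4 2 5 8 7 6 9 3 / 9 6 8 2 4 3 7 5 1 / 7 3 5 9 6 1 2 8 4 / 6 8 1 7 5 4 3 2 9 / 5 7 4 3 2 9 1 6 8 / 2 9 3 8 1 6 4 7 5 / 3 1 9 6 7 8 5 4 2 / 8 2 7 4 3 5 9 1 6 / 4 5 6 1 9 2 8 3 7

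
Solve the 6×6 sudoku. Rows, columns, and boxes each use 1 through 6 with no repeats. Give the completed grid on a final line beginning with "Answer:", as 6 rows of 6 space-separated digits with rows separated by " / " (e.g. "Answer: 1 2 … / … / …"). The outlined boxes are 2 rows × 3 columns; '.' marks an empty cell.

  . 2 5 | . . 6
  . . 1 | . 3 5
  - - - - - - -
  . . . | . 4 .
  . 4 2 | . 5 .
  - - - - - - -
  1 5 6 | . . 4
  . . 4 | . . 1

Step 1. [r3c3∈{3}] nothing but 3 survives at r3c3 ⇒ r3c3=3.
Step 2. [r4c4∈{1,3,6}] row 4 places 1 nowhere but r4c4. So r4c4=1.
Step 3. [r2c4∈{2,4}] r2c4 is the only open cell in row 2 admitting 2 ⇒ r2c4=2.
Step 4. [r4c1∈{6}] only 6 remains possible at r4c1. So r4c1=6.
Step 5. [r1c1∈{3,4}] row 1 places 3 nowhere but r1c1 ⇒ r1c1=3.
Step 6. [r6c4∈{3,5,6}] across row 6, 5 lands solely at r6c4. So r6c4=5.
Step 7. [r6c1∈{2}] r6c1 has the single candidate 2, so r6c1=2.
Step 8. [r6c2∈{3}] r6c2's peers cover all but 3, so r6c2=3.
Step 9. [r2c2∈{6}] nothing but 6 survives at r2c2, so r2c2=6.
Step 10. [r6c5∈{6}] r6c5 has the single candidate 6, so r6c5=6.
Step 11. [r3c1∈{5}] r3c1 has the single candidate 5, so r3c1=5.
Step 12. [r5c5∈{2}] r5c5 has the single candidate 2 ⇒ r5c5=2.
Step 13. [r3c6∈{2}] r3c6 has the single candidate 2 ⇒ r3c6=2.
Step 14. [r3c4∈{6}] nothing but 6 survives at r3c4. So r3c4=6.
Step 15. [r4c6∈{3}] r4c6 is down to just 3. So r4c6=3.
Step 16. [r3c2∈{1}] nothing but 1 survives at r3c2 ⇒ r3c2=1.
Step 17. [r1c5∈{1}] nothing but 1 survives at r1c5. So r1c5=1.
Step 18. [r5c4∈{3}] r5c4 is down to just 3 ⇒ r5c4=3.
Step 19. [r1c4∈{4}] nothing but 4 survives at r1c4 ⇒ r1c4=4.
Step 20. [r2c1∈{4}] r2c1's peers cover all but 4 ⇒ r2c1=4.

Answer: 3 2 5 4 1 6 / 4 6 1 2 3 5 / 5 1 3 6 4 2 / 6 4 2 1 5 3 / 1 5 6 3 2 4 / 2 3 4 5 6 1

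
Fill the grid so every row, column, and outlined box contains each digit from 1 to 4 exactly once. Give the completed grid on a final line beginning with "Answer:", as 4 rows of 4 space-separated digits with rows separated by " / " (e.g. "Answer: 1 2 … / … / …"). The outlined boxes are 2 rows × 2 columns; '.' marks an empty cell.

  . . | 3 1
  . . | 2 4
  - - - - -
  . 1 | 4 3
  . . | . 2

Step 1. [r2c2∈{3}] r2c2 has the single candidate 3, so r2c2=3.
Step 2. [r1c2∈{2,4}] 2 has one home in col 2: r1c2. So r1c2=2.
Step 3. [r4c2∈{4}] nothing but 4 survives at r4c2. So r4c2=4.
Step 4. [r1c1∈{4}] r1c1 is down to just 4 ⇒ r1c1=4.
Step 5. [r2c1∈{1}] r2c1 has the single candidate 1. So r2c1=1.
Step 6. [r4c1∈{3}] only 3 remains possible at r4c1, so r4c1=3.
Step 7. [r3c1∈{2}] nothing but 2 survives at r3c1. So r3c1=2.
Step 8. [r4c3∈{1}] nothing but 1 survives at r4c3. So r4c3=1.

Answer: 4 2 3 1 / 1 3 2 4 / 2 1 4 3 / 3 4 1 2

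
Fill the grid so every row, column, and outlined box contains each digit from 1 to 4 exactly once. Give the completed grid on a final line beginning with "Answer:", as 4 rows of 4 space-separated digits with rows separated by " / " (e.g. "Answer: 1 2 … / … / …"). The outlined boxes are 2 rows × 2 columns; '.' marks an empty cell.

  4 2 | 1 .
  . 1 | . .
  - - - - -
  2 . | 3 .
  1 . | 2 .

Step 1. [r4c4∈{4}] nothing but 4 survives at r4c4, so r4c4=4.
Step 2. [r2c1∈{3}] r2c1 has the single candidate 3, so r2c1=3.
Step 3. [r3c4∈{1}] r3c4 is down to just 1 ⇒ r3c4=1.
Step 4. [r1c4∈{3}] r1c4 is down to just 3, so r1c4=3.
Step 5. [r4c2∈{3}] nothing but 3 survives at r4c2, so r4c2=3.
Step 6. [r2c3∈{4}] r2c3 is down to just 4 ⇒ r2c3=4.
Step 7. [r3c2∈{4}] only 4 remains possible at r3c2, so r3c2=4.
Step 8. [r2c4∈{2}] only 2 remains possible at r2c4 ⇒ r2c4=2.

Answer: 4 2 1 3 / 3 1 4 2 / 2 4 3 1 / 1 3 2 4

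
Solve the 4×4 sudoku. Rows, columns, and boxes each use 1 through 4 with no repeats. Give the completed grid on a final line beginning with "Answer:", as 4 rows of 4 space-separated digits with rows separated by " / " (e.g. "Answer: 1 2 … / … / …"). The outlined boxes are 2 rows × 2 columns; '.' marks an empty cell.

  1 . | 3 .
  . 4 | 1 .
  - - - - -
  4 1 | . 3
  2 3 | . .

Step 1. [r1c4∈{2,4}] r1c4 is the only open cell in row 1 admitting 4, so r1c4=4.
Step 2. [r2c1∈{3}] only 3 remains possible at r2c1. So r2c1=3.
Step 3. [r2c4∈{2}] r2c4's peers cover all but 2, so r2c4=2.
Step 4. [r4c3∈{4}] r4c3 has the single candidate 4, so r4c3=4.
Step 5. [r1c2∈{2}] r1c2 has the single candidate 2 ⇒ r1c2=2.
Step 6. [r3c3∈{2}] only 2 remains possible at r3c3 ⇒ r3c3=2.
Step 7. [r4c4∈{1}] r4c4 has the single candidate 1 ⇒ r4c4=1.

Answer: 1 2 3 4 / 3 4 1 2 / 4 1 2 3 / 2 3 4 1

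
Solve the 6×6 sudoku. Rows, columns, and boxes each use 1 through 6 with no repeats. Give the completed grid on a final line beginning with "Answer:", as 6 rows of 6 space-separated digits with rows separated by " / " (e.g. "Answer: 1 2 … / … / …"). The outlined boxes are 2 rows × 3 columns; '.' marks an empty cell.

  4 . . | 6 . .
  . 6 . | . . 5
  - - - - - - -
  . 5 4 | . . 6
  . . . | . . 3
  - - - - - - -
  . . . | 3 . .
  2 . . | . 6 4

Step 1. [r5c1∈{1,5,6}] r5c1 is the only open cell in col 1 admitting 5. So r5c1=5.
Step 2. [r4c5∈{1,2,4,5}] r4c5 is the only open cell in col 5 admitting 5, so r4c5=5.
Step 3. [r2c5∈{1,2,3,4}] 4 has one home in col 5: r2c5, so r2c5=4.
Step 4. [r1c5∈{1,2,3}] across col 5, 3 lands solely at r1c5, so r1c5=3.
Step 5. [r3c1∈{1,3}] r3c1 is the only open cell in row 3 admitting 3. So r3c1=3.
Step 6. [r2c1∈{1}] r2c1 is down to just 1, so r2c1=1.
Step 7. [r2c4∈{2}] r2c4 is down to just 2, so r2c4=2.
Step 8. [r3c4∈{1}] nothing but 1 survives at r3c4. So r3c4=1.
Step 9. [r5c5∈{1,2}] across col 5, 1 lands solely at r5c5. So r5c5=1.
Step 10. [r6c2∈{1,3}] 3 has one home in col 2: r6c2, so r6c2=3.
Step 11. [r4c2∈{1,2}] in col 2, 1 fits only at r4c2, so r4c2=1.
Step 12. [r4c3∈{2,6}] across row 4, 2 lands solely at r4c3 ⇒ r4c3=2.
Step 13. [r5c2∈{4}] r5c2's peers cover all but 4. So r5c2=4.
Step 14. [r1c6∈{1}] only 1 remains possible at r1c6. So r1c6=1.
Step 15. [r2c3∈{3}] r2c3 has the single candidate 3. So r2c3=3.
Step 16. [r3c5∈{2}] only 2 remains possible at r3c5 ⇒ r3c5=2.
Step 17. [r6c3∈{1}] r6c3 is down to just 1, so r6c3=1.
Step 18. [r6c4∈{5}] r6c4 is down to just 5. So r6c4=5.
Step 19. [r5c3∈{6}] r5c3 is down to just 6. So r5c3=6.
Step 20. [r4c1∈{6}] nothing but 6 survives at r4c1 ⇒ r4c1=6.
Step 21. [r1c3∈{5}] r1c3 is down to just 5 ⇒ r1c3=5.
Step 22. [r4c4∈{4}] nothing but 4 survives at r4c4 ⇒ r4c4=4.
Step 23. [r1c2∈{2}] only 2 remains possible at r1c2. So r1c2=2.
Step 24. [r5c6∈{2}] r5c6 has the single candidate 2. So r5c6=2.

Answer: 4 2 5 6 3 1 / 1 6 3 2 4 5 / 3 5 4 1 2 6 / 6 1 2 4 5 3 / 5 4 6 3 1 2 / 2 3 1 5 6 4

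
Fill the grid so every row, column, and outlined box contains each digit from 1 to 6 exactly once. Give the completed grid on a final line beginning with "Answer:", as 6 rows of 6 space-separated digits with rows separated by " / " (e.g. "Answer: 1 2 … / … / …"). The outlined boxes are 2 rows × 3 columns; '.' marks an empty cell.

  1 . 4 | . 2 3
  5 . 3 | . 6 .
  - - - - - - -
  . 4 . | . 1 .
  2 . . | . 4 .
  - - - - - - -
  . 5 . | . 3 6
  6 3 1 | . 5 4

Step 1. [r4c6∈{5}] r4c6 has the single candidate 5 ⇒ r4c6=5.
Step 2. [r4c3∈{6}] r4c3 has the single candidate 6, so r4c3=6.
Step 3. [r3c4∈{2,3,6}] across row 3, 6 lands solely at r3c4 ⇒ r3c4=6.
Step 4. [r5c4∈{1,2}] in row 5, 1 fits only at r5c4, so r5c4=1.
Step 5. [r1c4∈{5}] r1c4 has the single candidate 5, so r1c4=5.
Step 6. [r6c4∈{2}] only 2 remains possible at r6c4, so r6c4=2.
Step 7. [r5c3∈{2}] nothing but 2 survives at r5c3, so r5c3=2.
Step 8. [r5c1∈{4}] r5c1 is down to just 4. So r5c1=4.
Step 9. [r1c2∈{6}] nothing but 6 survives at r1c2, so r1c2=6.
Step 10. [r3c6∈{2}] only 2 remains possible at r3c6. So r3c6=2.
Step 11. [r2c2∈{2}] r2c2's peers cover all but 2, so r2c2=2.
Step 12. [r2c4∈{4}] r2c4 has the single candidate 4, so r2c4=4.
Step 13. [r3c1∈{3}] r3c1 has the single candidate 3, so r3c1=3.
Step 14. [r4c4∈{3}] only 3 remains possible at r4c4. So r4c4=3.
Step 15. [r2c6∈{1}] r2c6 is down to just 1 ⇒ r2c6=1.
Step 16. [r3c3∈{5}] nothing but 5 survives at r3c3, so r3c3=5.
Step 17. [r4c2∈{1}] r4c2's peers cover all but 1, so r4c2=1.

Answer: 1 6 4 5 2 3 / 5 2 3 4 6 1 / 3 4 5 6 1 2 / 2 1 6 3 4 5 / 4 5 2 1 3 6 / 6 3 1 2 5 4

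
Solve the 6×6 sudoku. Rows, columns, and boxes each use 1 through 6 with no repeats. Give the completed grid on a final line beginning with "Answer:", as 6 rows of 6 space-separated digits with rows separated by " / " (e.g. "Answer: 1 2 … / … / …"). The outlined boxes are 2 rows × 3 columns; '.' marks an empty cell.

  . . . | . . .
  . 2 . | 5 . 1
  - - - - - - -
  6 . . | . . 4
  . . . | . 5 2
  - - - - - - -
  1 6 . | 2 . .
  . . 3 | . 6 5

Step 1. [r3c5∈{1,3}] r3c5 is the only open cell in col 5 admitting 1, so r3c5=1.
Step 2. [r6c2∈{4}] r6c2 is down to just 4, so r6c2=4.
Step 3. [r1c4∈{3,4,6}] across col 4, 4 lands solely at r1c4, so r1c4=4.
Step 4. [r2c5∈{3}] r2c5 is down to just 3, so r2c5=3.
Step 5. [r1c1∈{3,5}] r1c1 is the only open cell in col 1 admitting 5. So r1c1=5.
Step 6. [r4c1∈{3,4}] col 1 places 3 nowhere but r4c1. So r4c1=3.
Step 7. [r4c3∈{1,4}] r4c3 is the only open cell in row 4 admitting 4, so r4c3=4.
Step 8. [r1c3∈{1,6}] col 3 places 1 nowhere but r1c3 ⇒ r1c3=1.
Step 9. [r5c3∈{5}] r5c3's peers cover all but 5 ⇒ r5c3=5.
Step 10. [r3c3∈{2}] nothing but 2 survives at r3c3. So r3c3=2.
Step 11. [r2c3∈{6}] nothing but 6 survives at r2c3 ⇒ r2c3=6.
Step 12. [r3c2∈{5}] nothing but 5 survives at r3c2 ⇒ r3c2=5.
Step 13. [r2c1∈{4}] r2c1's peers cover all but 4. So r2c1=4.
Step 14. [r6c1∈{2}] only 2 remains possible at r6c1 ⇒ r6c1=2.
Step 15. [r4c4∈{6}] r4c4 has the single candidate 6. So r4c4=6.
Step 16. [r1c5∈{2}] only 2 remains possible at r1c5 ⇒ r1c5=2.
Step 17. [r1c2∈{3}] r1c2's peers cover all but 3, so r1c2=3.
Step 18. [r5c5∈{4}] only 4 remains possible at r5c5 ⇒ r5c5=4.
Step 19. [r3c4∈{3}] r3c4's peers cover all but 3, so r3c4=3.
Step 20. [r4c2∈{1}] nothing but 1 survives at r4c2. So r4c2=1.
Step 21. [r6c4∈{1}] r6c4 is down to just 1, so r6c4=1.
Step 22. [r5c6∈{3}] r5c6 is down to just 3, so r5c6=3.
Step 23. [r1c6∈{6}] only 6 remains possible at r1c6 ⇒ r1c6=6.

Answer: 5 3 1 4 2 6 / 4 2 6 5 3 1 / 6 5 2 3 1 4 / 3 1 4 6 5 2 / 1 6 5 2 4 3 / 2 4 3 1 6 5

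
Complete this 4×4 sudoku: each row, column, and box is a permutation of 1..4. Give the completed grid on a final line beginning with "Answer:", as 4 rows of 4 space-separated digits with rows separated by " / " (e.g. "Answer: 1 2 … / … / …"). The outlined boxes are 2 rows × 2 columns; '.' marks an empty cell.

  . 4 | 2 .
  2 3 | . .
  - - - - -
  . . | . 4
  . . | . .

Step 1. [r2c4∈{1}] r2c4's peers cover all but 1 ⇒ r2c4=1.
Step 2. [r1c1∈{1}] r1c1's peers cover all but 1, so r1c1=1.
Step 3. [r3c2∈{1,2}] r3c2 is the only open cell in row 3 admitting 2 ⇒ r3c2=2.
Step 4. [r3c1∈{3}] only 3 remains possible at r3c1. So r3c1=3.
Step 5. [r4c3∈{1,3}] r4c3 is the only open cell in col 3 admitting 3, so r4c3=3.
Step 6. [r2c3∈{4}] r2c3's peers cover all but 4. So r2c3=4.
Step 7. [r4c4∈{2}] r4c4's peers cover all but 2 ⇒ r4c4=2.
Step 8. [r1c4∈{3}] r1c4's peers cover all but 3 ⇒ r1c4=3.
Step 9. [r3c3∈{1}] only 1 remains possible at r3c3. So r3c3=1.
Step 10. [r4c2∈{1}] r4c2 has the single candidate 1. So r4c2=1.
Step 11. [r4c1∈{4}] only 4 remains possible at r4c1 ⇒ r4c1=4.

Answer: 1 4 2 3 / 2 3 4 1 / 3 2 1 4 / 4 1 3 2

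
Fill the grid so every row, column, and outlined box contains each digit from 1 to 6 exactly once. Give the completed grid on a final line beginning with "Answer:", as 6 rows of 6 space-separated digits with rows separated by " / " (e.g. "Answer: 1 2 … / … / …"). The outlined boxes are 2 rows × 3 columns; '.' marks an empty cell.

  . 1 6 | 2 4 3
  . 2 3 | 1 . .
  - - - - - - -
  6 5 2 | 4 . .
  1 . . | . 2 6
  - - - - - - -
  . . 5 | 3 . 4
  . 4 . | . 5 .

Step 1. [r5c5∈{1,6}] 1 has one home in row 5: r5c5 ⇒ r5c5=1.
Step 2. [r2c1∈{4,5}] r2c1 is the only open cell in row 2 admitting 4 ⇒ r2c1=4.
Step 3. [r6c1∈{2,3}] row 6 places 3 nowhere but r6c1 ⇒ r6c1=3.
Step 4. [r4c4∈{5}] r4c4 is down to just 5 ⇒ r4c4=5.
Step 5. [r6c6∈{2}] r6c6 has the single candidate 2 ⇒ r6c6=2.
Step 6. [r3c6∈{1}] nothing but 1 survives at r3c6. So r3c6=1.
Step 7. [r6c4∈{6}] nothing but 6 survives at r6c4 ⇒ r6c4=6.
Step 8. [r5c2∈{6}] only 6 remains possible at r5c2. So r5c2=6.
Step 9. [r4c2∈{3}] r4c2's peers cover all but 3, so r4c2=3.
Step 10. [r5c1∈{2}] r5c1's peers cover all but 2, so r5c1=2.
Step 11. [r6c3∈{1}] r6c3's peers cover all but 1. So r6c3=1.
Step 12. [r2c5∈{6}] only 6 remains possible at r2c5, so r2c5=6.
Step 13. [r1c1∈{5}] nothing but 5 survives at r1c1, so r1c1=5.
Step 14. [r4c3∈{4}] r4c3 is down to just 4. So r4c3=4.
Step 15. [r2c6∈{5}] only 5 remains possible at r2c6, so r2c6=5.
Step 16. [r3c5∈{3}] r3c5 has the single candidate 3 ⇒ r3c5=3.

Answer: 5 1 6 2 4 3 / 4 2 3 1 6 5 / 6 5 2 4 3 1 / 1 3 4 5 2 6 / 2 6 5 3 1 4 / 3 4 1 6 5 2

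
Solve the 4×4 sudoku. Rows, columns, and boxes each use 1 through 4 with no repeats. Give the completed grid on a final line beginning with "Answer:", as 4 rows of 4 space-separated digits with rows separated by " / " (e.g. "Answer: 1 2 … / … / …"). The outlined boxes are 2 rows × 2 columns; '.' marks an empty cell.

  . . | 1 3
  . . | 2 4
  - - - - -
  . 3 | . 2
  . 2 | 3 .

Step 1. [r4c1∈{1,4}] across row 4, 4 lands solely at r4c1. So r4c1=4.
Step 2. [r3c1∈{1}] r3c1's peers cover all but 1. So r3c1=1.
Step 3. [r1c1∈{2}] nothing but 2 survives at r1c1, so r1c1=2.
Step 4. [r2c2∈{1}] only 1 remains possible at r2c2 ⇒ r2c2=1.
Step 5. [r4c4∈{1}] r4c4 has the single candidate 1. So r4c4=1.
Step 6. [r1c2∈{4}] only 4 remains possible at r1c2. So r1c2=4.
Step 7. [r2c1∈{3}] only 3 remains possible at r2c1 ⇒ r2c1=3.
Step 8. [r3c3∈{4}] r3c3 is down to just 4, so r3c3=4.

Answer: 2 4 1 3 / 3 1 2 4 / 1 3 4 2 / 4 2 3 1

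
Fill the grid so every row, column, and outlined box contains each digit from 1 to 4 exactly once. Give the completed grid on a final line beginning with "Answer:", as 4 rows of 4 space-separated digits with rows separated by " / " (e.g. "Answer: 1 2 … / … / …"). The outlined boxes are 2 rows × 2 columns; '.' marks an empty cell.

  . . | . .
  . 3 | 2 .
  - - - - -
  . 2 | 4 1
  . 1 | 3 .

Step 1. [r1c2∈{4}] r1c2 is down to just 4. So r1c2=4.
Step 2. [r1c1∈{1,2}] in row 1, 2 fits only at r1c1, so r1c1=2.
Step 3. [r3c1∈{3}] nothing but 3 survives at r3c1. So r3c1=3.
Step 4. [r1c4∈{3}] only 3 remains possible at r1c4. So r1c4=3.
Step 5. [r4c1∈{4}] nothing but 4 survives at r4c1 ⇒ r4c1=4.
Step 6. [r4c4∈{2}] nothing but 2 survives at r4c4. So r4c4=2.
Step 7. [r2c1∈{1}] nothing but 1 survives at r2c1 ⇒ r2c1=1.
Step 8. [r1c3∈{1}] r1c3 is down to just 1. So r1c3=1.
Step 9. [r2c4∈{4}] r2c4 has the single candidate 4. So r2c4=4.

Answer: 2 4 1 3 / 1 3 2 4 / 3 2 4 1 / 4 1 3 2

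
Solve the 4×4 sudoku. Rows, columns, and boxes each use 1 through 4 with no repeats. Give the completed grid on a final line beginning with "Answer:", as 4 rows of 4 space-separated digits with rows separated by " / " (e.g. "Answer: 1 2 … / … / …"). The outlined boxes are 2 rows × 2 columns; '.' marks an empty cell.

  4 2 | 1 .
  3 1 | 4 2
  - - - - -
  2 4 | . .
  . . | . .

Step 1. [r3c3∈{3}] r3c3 has the single candidate 3. So r3c3=3.
Step 2. [r4c1∈{1}] r4c1 is down to just 1, so r4c1=1.
Step 3. [r4c3∈{2}] r4c3's peers cover all but 2. So r4c3=2.
Step 4. [r4c2∈{3}] r4c2 is down to just 3 ⇒ r4c2=3.
Step 5. [r1c4∈{3}] nothing but 3 survives at r1c4 ⇒ r1c4=3.
Step 6. [r3c4∈{1}] only 1 remains possible at r3c4, so r3c4=1.
Step 7. [r4c4∈{4}] r4c4 has the single candidate 4, so r4c4=4.

Answer: 4 2 1 3 / 3 1 4 2 / 2 4 3 1 / 1 3 2 4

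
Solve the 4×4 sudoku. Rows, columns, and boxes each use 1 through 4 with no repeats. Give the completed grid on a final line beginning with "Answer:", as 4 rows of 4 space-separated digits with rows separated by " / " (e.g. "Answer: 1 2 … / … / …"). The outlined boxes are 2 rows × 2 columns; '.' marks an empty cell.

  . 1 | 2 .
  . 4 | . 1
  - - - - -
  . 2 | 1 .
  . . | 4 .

Step 1. [r1c1∈{3}] nothing but 3 survives at r1c1 ⇒ r1c1=3.
Step 2. [r4c4∈{2,3}] in row 4, 2 fits only at r4c4. So r4c4=2.
Step 3. [r4c2∈{3}] r4c2 has the single candidate 3, so r4c2=3.
Step 4. [r3c1∈{4}] r3c1 is down to just 4. So r3c1=4.
Step 5. [r4c1∈{1}] r4c1 has the single candidate 1 ⇒ r4c1=1.
Step 6. [r1c4∈{4}] r1c4's peers cover all but 4. So r1c4=4.
Step 7. [r2c3∈{3}] nothing but 3 survives at r2c3. So r2c3=3.
Step 8. [r2c1∈{2}] only 2 remains possible at r2c1. So r2c1=2.
Step 9. [r3c4∈{3}] r3c4 is down to just 3 ⇒ r3c4=3.

Answer: 3 1 2 4 / 2 4 3 1 / 4 2 1 3 / 1 3 4 2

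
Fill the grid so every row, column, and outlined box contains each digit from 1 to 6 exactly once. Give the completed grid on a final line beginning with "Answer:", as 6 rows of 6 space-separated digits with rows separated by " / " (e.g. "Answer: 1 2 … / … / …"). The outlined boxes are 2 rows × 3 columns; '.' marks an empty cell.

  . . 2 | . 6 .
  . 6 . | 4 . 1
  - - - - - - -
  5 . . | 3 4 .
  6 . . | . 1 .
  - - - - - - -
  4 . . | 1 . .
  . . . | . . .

Step 1. [r6c1∈{1,2,3}] across col 1, 2 lands solely at r6c1 ⇒ r6c1=2.
Step 2. [r1c4∈{5}] r1c4's peers cover all but 5 ⇒ r1c4=5.
Step 3. [r1c6∈{3}] nothing but 3 survives at r1c6, so r1c6=3.
Step 4. [r4c6∈{2,5}] in row 4, 5 fits only at r4c6. So r4c6=5.
Step 5. [r6c4∈{6}] r6c4 has the single candidate 6 ⇒ r6c4=6.
Step 6. [r2c3∈{3,5}] r2c3 is the only open cell in row 2 admitting 5, so r2c3=5.
Step 7. [r4c3∈{3,4}] across col 3, 4 lands solely at r4c3 ⇒ r4c3=4.
Step 8. [r4c2∈{2,3}] row 4 places 3 nowhere but r4c2. So r4c2=3.
Step 9. [r3c3∈{1}] nothing but 1 survives at r3c3. So r3c3=1.
Step 10. [r5c2∈{5}] r5c2 has the single candidate 5. So r5c2=5.
Step 11. [r5c6∈{2}] nothing but 2 survives at r5c6 ⇒ r5c6=2.
Step 12. [r5c5∈{3}] only 3 remains possible at r5c5, so r5c5=3.
Step 13. [r6c2∈{1}] r6c2's peers cover all but 1 ⇒ r6c2=1.
Step 14. [r4c4∈{2}] r4c4's peers cover all but 2. So r4c4=2.
Step 15. [r1c1∈{1}] r1c1 is down to just 1, so r1c1=1.
Step 16. [r3c2∈{2}] r3c2 is down to just 2. So r3c2=2.
Step 17. [r6c6∈{4}] r6c6 is down to just 4. So r6c6=4.
Step 18. [r6c5∈{5}] nothing but 5 survives at r6c5 ⇒ r6c5=5.
Step 19. [r3c6∈{6}] r3c6 is down to just 6, so r3c6=6.
Step 20. [r5c3∈{6}] r5c3 has the single candidate 6 ⇒ r5c3=6.
Step 21. [r6c3∈{3}] r6c3's peers cover all but 3, so r6c3=3.
Step 22. [r2c1∈{3}] only 3 remains possible at r2c1 ⇒ r2c1=3.
Step 23. [r1c2∈{4}] r1c2 is down to just 4, so r1c2=4.
Step 24. [r2c5∈{2}] only 2 remains possible at r2c5 ⇒ r2c5=2.

Answer: 1 4 2 5 6 3 / 3 6 5 4 2 1 / 5 2 1 3 4 6 / 6 3 4 2 1 5 / 4 5 6 1 3 2 / 2 1 3 6 5 4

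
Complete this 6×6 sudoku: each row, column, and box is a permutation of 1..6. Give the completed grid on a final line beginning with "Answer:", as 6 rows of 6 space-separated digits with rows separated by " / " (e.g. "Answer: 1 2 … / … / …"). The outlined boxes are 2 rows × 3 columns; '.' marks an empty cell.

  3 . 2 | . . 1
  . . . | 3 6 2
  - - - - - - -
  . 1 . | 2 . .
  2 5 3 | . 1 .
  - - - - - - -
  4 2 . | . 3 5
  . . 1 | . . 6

Step 1. [r3c3∈{4,6}] in box 3, 4 fits only at r3c3, so r3c3=4.
Step 2. [r6c4∈{4}] only 4 remains possible at r6c4, so r6c4=4.
Step 3. [r1c5∈{4,5}] across col 5, 4 lands solely at r1c5, so r1c5=4.
Step 4. [r2c1∈{1,5}] row 2 places 1 nowhere but r2c1 ⇒ r2c1=1.
Step 5. [r2c2∈{4}] r2c2's peers cover all but 4 ⇒ r2c2=4.
Step 6. [r3c6∈{3}] r3c6 is down to just 3 ⇒ r3c6=3.
Step 7. [r3c1∈{6}] r3c1 is down to just 6. So r3c1=6.
Step 8. [r5c4∈{1}] r5c4 has the single candidate 1 ⇒ r5c4=1.
Step 9. [r6c5∈{2}] r6c5 is down to just 2 ⇒ r6c5=2.
Step 10. [r3c5∈{5}] nothing but 5 survives at r3c5 ⇒ r3c5=5.
Step 11. [r6c1∈{5}] only 5 remains possible at r6c1. So r6c1=5.
Step 12. [r1c2∈{6}] nothing but 6 survives at r1c2 ⇒ r1c2=6.
Step 13. [r5c3∈{6}] only 6 remains possible at r5c3. So r5c3=6.
Step 14. [r4c4∈{6}] only 6 remains possible at r4c4, so r4c4=6.
Step 15. [r6c2∈{3}] only 3 remains possible at r6c2 ⇒ r6c2=3.
Step 16. [r2c3∈{5}] nothing but 5 survives at r2c3 ⇒ r2c3=5.
Step 17. [r1c4∈{5}] r1c4's peers cover all but 5, so r1c4=5.
Step 18. [r4c6∈{4}] only 4 remains possible at r4c6. So r4c6=4.

Answer: 3 6 2 5 4 1 / 1 4 5 3 6 2 / 6 1 4 2 5 3 / 2 5 3 6 1 4 / 4 2 6 1 3 5 / 5 3 1 4 2 6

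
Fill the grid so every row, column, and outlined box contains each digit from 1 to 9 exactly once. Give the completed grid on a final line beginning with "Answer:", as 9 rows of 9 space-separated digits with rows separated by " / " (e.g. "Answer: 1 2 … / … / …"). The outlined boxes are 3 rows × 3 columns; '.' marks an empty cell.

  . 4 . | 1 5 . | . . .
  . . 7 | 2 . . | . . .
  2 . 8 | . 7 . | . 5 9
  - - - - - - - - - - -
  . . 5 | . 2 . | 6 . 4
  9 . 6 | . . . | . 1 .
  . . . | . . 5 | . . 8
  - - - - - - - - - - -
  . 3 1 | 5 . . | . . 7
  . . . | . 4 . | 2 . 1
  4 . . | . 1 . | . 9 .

Step 1. [r4c6∈{1,3,7,8,9}] col 6 places 1 nowhere but r4c6. So r4c6=1.
Step 2. [r4c4∈{3,7,8,9}] row 4 places 9 nowhere but r4c4. So r4c4=9.
Step 3. [r7c6∈{2,6,8,9}] 2 has one home in row 7: r7c6. So r7c6=2.
Step 4. [r7c5∈{6,8,9}] row 7 places 9 nowhere but r7c5. So r7c5=9.
Step 5. [r6c3∈{2,3,4}] 4 has one home in col 3: r6c3. So r6c3=4.
Step 6. [r1c3∈{3,9}] col 3 places 3 nowhere but r1c3 ⇒ r1c3=3.
Step 7. [r1c1∈{6}] r1c1's peers cover all but 6 ⇒ r1c1=6.
Step 8. [r7c1∈{8}] nothing but 8 survives at r7c1 ⇒ r7c1=8.
Step 9. [r3c2∈{1}] r3c2 is down to just 1 ⇒ r3c2=1.
Step 10. [r7c8∈{4,6}] in row 7, 6 fits only at r7c8, so r7c8=6.
Step 11. [r2c8∈{3,4,8}] col 8 places 4 nowhere but r2c8. So r2c8=4.
Step 12. [r3c7∈{3}] r3c7 has the single candidate 3 ⇒ r3c7=3.
Step 13. [r2c2∈{5,9}] box 1 places 9 nowhere but r2c2, so r2c2=9.
Step 14. [r2c9∈{6}] r2c9 has the single candidate 6. So r2c9=6.
Step 15. [r6c5∈{3,6}] 6 has one home in col 5: r6c5 ⇒ r6c5=6.
Step 16. [r4c2∈{7,8}] across row 4, 8 lands solely at r4c2 ⇒ r4c2=8.
Step 17. [r1c9∈{2}] nothing but 2 survives at r1c9. So r1c9=2.
Step 18. [r5c2∈{2,7}] in row 5, 2 fits only at r5c2 ⇒ r5c2=2.
Step 19. [r6c2∈{7}] r6c2 has the single candidate 7, so r6c2=7.
Step 20. [r6c4∈{3}] r6c4's peers cover all but 3 ⇒ r6c4=3.
Step 21. [r5c5∈{8}] r5c5's peers cover all but 8, so r5c5=8.
Step 22. [r4c8∈{3,7}] in row 4, 7 fits only at r4c8, so r4c8=7.
Step 23. [r1c8∈{8}] r1c8 has the single candidate 8, so r1c8=8.
Step 24. [r9c7∈{5,8}] r9c7 is the only open cell in col 7 admitting 8. So r9c7=8.
Step 25. [r8c4∈{6,7,8}] in col 4, 8 fits only at r8c4, so r8c4=8.
Step 26. [r9c9∈{3,5}] across box 9, 5 lands solely at r9c9, so r9c9=5.
Step 27. [r9c6∈{3,6,7}] across row 9, 3 lands solely at r9c6, so r9c6=3.
Step 28. [r9c4∈{6,7}] r9c4 is the only open cell in row 9 admitting 7, so r9c4=7.
Step 29. [r8c6∈{6}] nothing but 6 survives at r8c6 ⇒ r8c6=6.
Step 30. [r5c4∈{4}] r5c4 has the single candidate 4, so r5c4=4.
Step 31. [r8c2∈{5}] r8c2 has the single candidate 5 ⇒ r8c2=5.
Step 32. [r9c3∈{2}] r9c3 has the single candidate 2, so r9c3=2.
Step 33. [r8c3∈{9}] only 9 remains possible at r8c3. So r8c3=9.
Step 34. [r2c5∈{3}] r2c5 has the single candidate 3, so r2c5=3.
Step 35. [r6c8∈{2}] only 2 remains possible at r6c8, so r6c8=2.
Step 36. [r3c6∈{4}] r3c6's peers cover all but 4. So r3c6=4.
Step 37. [r9c2∈{6}] only 6 remains possible at r9c2, so r9c2=6.
Step 38. [r6c1∈{1}] r6c1's peers cover all but 1 ⇒ r6c1=1.
Step 39. [r1c6∈{9}] nothing but 9 survives at r1c6 ⇒ r1c6=9.
Step 40. [r5c9∈{3}] only 3 remains possible at r5c9. So r5c9=3.
Step 41. [r3c4∈{6}] nothing but 6 survives at r3c4, so r3c4=6.
Step 42. [r2c7∈{1}] r2c7 is down to just 1, so r2c7=1.
Step 43. [r6c7∈{9}] r6c7 is down to just 9, so r6c7=9.
Step 44. [r2c6∈{8}] nothing but 8 survives at r2c6 ⇒ r2c6=8.
Step 45. [r7c7∈{4}] r7c7 is down to just 4, so r7c7=4.
Step 46. [r8c1∈{7}] r8c1 is down to just 7, so r8c1=7.
Step 47. [r4c1∈{3}] r4c1 is down to just 3. So r4c1=3.
Step 48. [r2c1∈{5}] r2c1's peers cover all but 5, so r2c1=5.
Step 49. [r5c6∈{7}] r5c6 is down to just 7 ⇒ r5c6=7.
Step 50. [r5c7∈{5}] r5c7 is down to just 5, so r5c7=5.
Step 51. [r8c8∈{3}] r8c8 is down to just 3, so r8c8=3.
Step 52. [r1c7∈{7}] nothing but 7 survives at r1c7. So r1c7=7.

Answer: 6 4 3 1 5 9 7 8 2 / 5 9 7 2 3 8 1 4 6 / 2 1 8 6 7 4 3 5 9 / 3 8 5 9 2 1 6 7 4 / 9 2 6 4 8 7 5 1 3 / 1 7 4 3 6 5 9 2 8 / 8 3 1 5 9 2 4 6 7 / 7 5 9 8 4 6 2 3 1 / 4 6 2 7 1 3 8 9 5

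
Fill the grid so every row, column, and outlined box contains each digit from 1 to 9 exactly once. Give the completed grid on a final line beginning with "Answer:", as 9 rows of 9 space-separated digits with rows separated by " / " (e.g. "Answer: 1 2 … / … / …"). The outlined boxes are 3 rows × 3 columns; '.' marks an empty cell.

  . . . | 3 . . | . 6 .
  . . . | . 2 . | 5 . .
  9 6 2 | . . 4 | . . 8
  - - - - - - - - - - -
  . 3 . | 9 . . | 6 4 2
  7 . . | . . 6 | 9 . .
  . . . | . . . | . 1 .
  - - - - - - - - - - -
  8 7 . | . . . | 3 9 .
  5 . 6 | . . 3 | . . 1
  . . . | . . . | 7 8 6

Step 1. [r4c1∈{1}] only 1 remains possible at r4c1. So r4c1=1.
Step 2. [r1c1∈{4}] r1c1's peers cover all but 4, so r1c1=4.
Step 3. [r5c8∈{3,5}] in col 8, 5 fits only at r5c8. So r5c8=5.
Step 4. [r6c9∈{3,7}] 7 has one home in box 6: r6c9. So r6c9=7.
Step 5. [r6c7∈{8}] r6c7 has the single candidate 8 ⇒ r6c7=8.
Step 6. [r8c7∈{2,4}] 4 has one home in col 7: r8c7 ⇒ r8c7=4.
Step 7. [r2c4∈{1,6,7,8}] 6 has one home in row 2: r2c4 ⇒ r2c4=6.
Step 8. [r2c1∈{3}] only 3 remains possible at r2c1, so r2c1=3.
Step 9. [r9c1∈{2}] r9c1 is down to just 2 ⇒ r9c1=2.
Step 10. [r8c2∈{9}] r8c2's peers cover all but 9, so r8c2=9.
Step 11. [r7c9∈{5}] nothing but 5 survives at r7c9, so r7c9=5.
Step 12. [r6c5∈{3,4,5}] r6c5 is the only open cell in row 6 admitting 3. So r6c5=3.
Step 13. [r3c7∈{1}] r3c7's peers cover all but 1, so r3c7=1.
Step 14. [r2c8∈{7}] only 7 remains possible at r2c8 ⇒ r2c8=7.
Step 15. [r1c3∈{1,5,7,8}] r1c3 is the only open cell in col 3 admitting 7. So r1c3=7.
Step 16. [r1c2∈{1,5,8}] r1c2 is the only open cell in box 1 admitting 5, so r1c2=5.
Step 17. [r4c6∈{5,7,8}] in col 6, 7 fits only at r4c6 ⇒ r4c6=7.
Step 18. [r1c9∈{9}] r1c9 is down to just 9, so r1c9=9.
Step 19. [r9c5∈{1,4,5,9}] across col 5, 9 lands solely at r9c5, so r9c5=9.
Step 20. [r7c5∈{1,4,6}] r7c5 is the only open cell in row 7 admitting 6. So r7c5=6.
Step 21. [r5c5∈{1,4,8}] r5c5 is the only open cell in col 5 admitting 4, so r5c5=4.
Step 22. [r5c3∈{8}] r5c3's peers cover all but 8 ⇒ r5c3=8.
Step 23. [r2c3∈{1}] nothing but 1 survives at r2c3 ⇒ r2c3=1.
Step 24. [r7c3∈{4}] r7c3 is down to just 4, so r7c3=4.
Step 25. [r8c4∈{2,7,8}] across col 4, 8 lands solely at r8c4, so r8c4=8.
Step 26. [r5c4∈{1,2}] in row 5, 1 fits only at r5c4 ⇒ r5c4=1.
Step 27. [r7c6∈{1,2}] 1 has one home in row 7: r7c6, so r7c6=1.
Step 28. [r6c6∈{2,5}] col 6 places 2 nowhere but r6c6, so r6c6=2.
Step 29. [r6c4∈{5}] r6c4's peers cover all but 5. So r6c4=5.
Step 30. [r1c6∈{8}] r1c6 is down to just 8. So r1c6=8.
Step 31. [r8c5∈{7}] nothing but 7 survives at r8c5. So r8c5=7.
Step 32. [r1c5∈{1}] only 1 remains possible at r1c5. So r1c5=1.
Step 33. [r1c7∈{2}] r1c7 has the single candidate 2, so r1c7=2.
Step 34. [r6c1∈{6}] r6c1 is down to just 6. So r6c1=6.
Step 35. [r2c2∈{8}] r2c2's peers cover all but 8 ⇒ r2c2=8.
Step 36. [r6c2∈{4}] nothing but 4 survives at r6c2, so r6c2=4.
Step 37. [r8c8∈{2}] r8c8 has the single candidate 2, so r8c8=2.
Step 38. [r5c9∈{3}] r5c9 has the single candidate 3. So r5c9=3.
Step 39. [r9c2∈{1}] r9c2's peers cover all but 1, so r9c2=1.
Step 40. [r9c4∈{4}] r9c4's peers cover all but 4, so r9c4=4.
Step 41. [r5c2∈{2}] nothing but 2 survives at r5c2 ⇒ r5c2=2.
Step 42. [r2c6∈{9}] r2c6's peers cover all but 9. So r2c6=9.
Step 43. [r4c3∈{5}] nothing but 5 survives at r4c3, so r4c3=5.
Step 44. [r7c4∈{2}] only 2 remains possible at r7c4 ⇒ r7c4=2.
Step 45. [r3c5∈{5}] r3c5's peers cover all but 5, so r3c5=5.
Step 46. [r2c9∈{4}] nothing but 4 survives at r2c9 ⇒ r2c9=4.
Step 47. [r6c3∈{9}] r6c3 is down to just 9, so r6c3=9.
Step 48. [r3c4∈{7}] r3c4 is down to just 7, so r3c4=7.
Step 49. [r3c8∈{3}] r3c8's peers cover all but 3, so r3c8=3.
Step 50. [r9c3∈{3}] r9c3's peers cover all but 3 ⇒ r9c3=3.
Step 51. [r9c6∈{5}] r9c6 is down to just 5, so r9c6=5.
Step 52. [r4c5∈{8}] r4c5 has the single candidate 8. So r4c5=8.

Answer: 4 5 7 3 1 8 2 6 9 / 3 8 1 6 2 9 5 7 4 / 9 6 2 7 5 4 1 3 8 / 1 3 5 9 8 7 6 4 2 / 7 2 8 1 4 6 9 5 3 / 6 4 9 5 3 2 8 1 7 / 8 7 4 2 6 1 3 9 5 / 5 9 6 8 7 3 4 2 1 / 2 1 3 4 9 5 7 8 6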